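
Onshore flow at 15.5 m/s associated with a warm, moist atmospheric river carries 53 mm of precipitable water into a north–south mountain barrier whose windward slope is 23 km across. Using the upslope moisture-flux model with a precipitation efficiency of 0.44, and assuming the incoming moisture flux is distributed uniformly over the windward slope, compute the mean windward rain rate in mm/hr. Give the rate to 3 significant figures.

Incoming column moisture flux per unit ridge length: F = V × PW = 15.5 × 53 = 821.5 mm·m/s.
Spread over the 23 km slope with efficiency ε = 0.44: R = ε·F/W = 0.44 × 821.5 / 23000 m = 1.572e-02 mm/s.
R = 1.572e-02 × 3600 = 56.6 mm/hr.

R ≈ 56.6 mm/hr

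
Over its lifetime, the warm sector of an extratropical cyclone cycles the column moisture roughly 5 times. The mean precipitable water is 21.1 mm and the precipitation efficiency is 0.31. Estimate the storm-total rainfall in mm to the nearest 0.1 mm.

rainfall ≈ 32.7 mm

Each cycle deposits ε × PW = 0.31 × 21.1 = 6.541 mm.
Over 5 cycles: 5 × 6.541 = 32.7 mm.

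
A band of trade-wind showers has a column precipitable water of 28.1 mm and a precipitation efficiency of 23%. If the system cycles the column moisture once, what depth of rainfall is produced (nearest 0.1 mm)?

Rainfall = ε × PW = 0.23 × 28.1 = 6.5 mm.

rainfall ≈ 6.5 mm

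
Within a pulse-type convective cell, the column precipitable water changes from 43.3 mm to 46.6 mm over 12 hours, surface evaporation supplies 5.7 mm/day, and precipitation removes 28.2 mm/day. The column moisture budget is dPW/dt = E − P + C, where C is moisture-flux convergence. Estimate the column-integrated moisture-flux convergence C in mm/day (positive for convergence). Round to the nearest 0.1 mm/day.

C ≈ 29.1 mm/day

dPW/dt = (46.6 − 43.3) mm / (12/24 day) = +6.600 mm/day.
C = dPW/dt − E + P = (+6.600) − 5.7 + 28.2 = 29.1 mm/day.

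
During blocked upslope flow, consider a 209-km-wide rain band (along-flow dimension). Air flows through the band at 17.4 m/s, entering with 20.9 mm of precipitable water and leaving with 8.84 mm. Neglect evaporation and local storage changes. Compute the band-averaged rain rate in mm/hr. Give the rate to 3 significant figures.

R ≈ 3.61 mm/hr

Column moisture flux per unit crosswind length is F = V × PW.
Inflow: F_in = 17.4 × 20.9 = 363.66 mm·m/s
Outflow: F_out = 17.4 × 8.84 = 153.816 mm·m/s
Steady-state rate R = (F_in − F_out)/L = (363.66 − 153.816) / 209000 m = 1.004e-03 mm/s.
R = 1.004e-03 × 3600 = 3.61 mm/hr.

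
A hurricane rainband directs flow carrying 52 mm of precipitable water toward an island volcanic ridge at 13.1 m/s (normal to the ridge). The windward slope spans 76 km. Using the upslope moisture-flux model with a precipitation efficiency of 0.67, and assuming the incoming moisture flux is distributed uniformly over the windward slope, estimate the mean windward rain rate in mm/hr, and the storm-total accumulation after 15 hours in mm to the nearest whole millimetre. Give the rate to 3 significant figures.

R ≈ 21.6 mm/hr; total ≈ 324 mm

Incoming column moisture flux per unit ridge length: F = V × PW = 13.1 × 52 = 681.2 mm·m/s.
Spread over the 76 km slope with efficiency ε = 0.67: R = ε·F/W = 0.67 × 681.2 / 76000 m = 6.005e-03 mm/s.
R = 6.005e-03 × 3600 = 21.6 mm/hr.
Over 15 h: total = 21.6 × 15 = 324 mm.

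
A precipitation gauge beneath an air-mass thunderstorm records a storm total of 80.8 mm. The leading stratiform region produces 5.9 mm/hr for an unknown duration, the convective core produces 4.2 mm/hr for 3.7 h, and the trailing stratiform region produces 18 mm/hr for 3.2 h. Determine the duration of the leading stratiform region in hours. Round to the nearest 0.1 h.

Known phases: 4.2 × 3.7 + 18 × 3.2 = 15.54 + 57.6 = 73.14 mm.
Remaining depth = 80.8 − 73.14 = 7.66 mm.
Duration = 7.66 / 5.9 = 1.3 h.

duration ≈ 1.3 h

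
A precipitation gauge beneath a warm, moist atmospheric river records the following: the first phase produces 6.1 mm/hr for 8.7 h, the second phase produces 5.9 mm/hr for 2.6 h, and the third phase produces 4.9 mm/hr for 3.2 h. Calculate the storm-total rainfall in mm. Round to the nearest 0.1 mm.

Total = Σ Rᵢ Δtᵢ = 6.1 × 8.7 + 5.9 × 2.6 + 4.9 × 3.2
      = 53.07 + 15.34 + 15.68 = 84.1 mm.

total ≈ 84.1 mm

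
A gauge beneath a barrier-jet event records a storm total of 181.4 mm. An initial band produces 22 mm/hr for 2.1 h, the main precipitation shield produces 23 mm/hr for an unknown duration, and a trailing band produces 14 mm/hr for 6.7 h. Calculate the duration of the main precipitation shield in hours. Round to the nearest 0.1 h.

duration ≈ 1.8 h

Known phases: 22 × 2.1 + 14 × 6.7 = 46.2 + 93.8 = 140 mm.
Remaining depth = 181.4 − 140 = 41.4 mm.
Duration = 41.4 / 23 = 1.8 h.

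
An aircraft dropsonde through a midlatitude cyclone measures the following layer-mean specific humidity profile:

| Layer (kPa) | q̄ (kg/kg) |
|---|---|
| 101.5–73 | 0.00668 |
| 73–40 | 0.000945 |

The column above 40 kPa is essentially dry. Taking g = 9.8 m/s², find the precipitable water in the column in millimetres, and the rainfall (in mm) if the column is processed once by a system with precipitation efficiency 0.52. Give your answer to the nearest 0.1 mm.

PW ≈ 22.6 mm; rainfall ≈ 11.8 mm

Precipitable water is the column-integrated vapour mass per unit area: PW = (1/g) Σ q̄ Δp, with q in kg/kg and Δp in Pa (1 kg/m² of water = 1 mm).
Layer 101.5–73 kPa: Δp = 285 hPa = 28500 Pa, q̄ = 0.00668 kg/kg → 0.00668 × 28500 / 9.8 = 19.43 mm
Layer 73–40 kPa: Δp = 330 hPa = 33000 Pa, q̄ = 0.000945 kg/kg → 0.000945 × 33000 / 9.8 = 3.18 mm
PW = 19.43 + 3.18 = 22.61 ≈ 22.6 mm.
Rainfall = ε × PW = 0.52 × 22.6 = 11.8 mm.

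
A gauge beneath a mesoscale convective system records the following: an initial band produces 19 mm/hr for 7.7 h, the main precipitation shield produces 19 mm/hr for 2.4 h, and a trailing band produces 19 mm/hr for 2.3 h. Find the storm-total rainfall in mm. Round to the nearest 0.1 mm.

Total = Σ Rᵢ Δtᵢ = 19 × 7.7 + 19 × 2.4 + 19 × 2.3
      = 146.3 + 45.6 + 43.7 = 235.6 mm.

total ≈ 235.6 mm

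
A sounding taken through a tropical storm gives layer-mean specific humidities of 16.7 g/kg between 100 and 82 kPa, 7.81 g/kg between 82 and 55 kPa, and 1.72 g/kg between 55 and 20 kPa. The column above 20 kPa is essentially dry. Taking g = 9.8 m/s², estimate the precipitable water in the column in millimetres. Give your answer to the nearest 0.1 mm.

PW ≈ 58.3 mm

Precipitable water is the column-integrated vapour mass per unit area: PW = (1/g) Σ q̄ Δp, with q in kg/kg and Δp in Pa (1 kg/m² of water = 1 mm).
Layer 100–82 kPa: Δp = 180 hPa = 18000 Pa, q̄ = 0.0167 kg/kg → 0.0167 × 18000 / 9.8 = 30.67 mm
Layer 82–55 kPa: Δp = 270 hPa = 27000 Pa, q̄ = 0.00781 kg/kg → 0.00781 × 27000 / 9.8 = 21.52 mm
Layer 55–20 kPa: Δp = 350 hPa = 35000 Pa, q̄ = 0.00172 kg/kg → 0.00172 × 35000 / 9.8 = 6.14 mm
PW = 30.67 + 21.52 + 6.14 = 58.33 ≈ 58.3 mm.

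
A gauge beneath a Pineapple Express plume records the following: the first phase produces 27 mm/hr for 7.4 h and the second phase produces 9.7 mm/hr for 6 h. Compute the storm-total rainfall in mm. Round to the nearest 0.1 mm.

Total = Σ Rᵢ Δtᵢ = 27 × 7.4 + 9.7 × 6
      = 199.8 + 58.2 = 258.0 mm.

total ≈ 258.0 mm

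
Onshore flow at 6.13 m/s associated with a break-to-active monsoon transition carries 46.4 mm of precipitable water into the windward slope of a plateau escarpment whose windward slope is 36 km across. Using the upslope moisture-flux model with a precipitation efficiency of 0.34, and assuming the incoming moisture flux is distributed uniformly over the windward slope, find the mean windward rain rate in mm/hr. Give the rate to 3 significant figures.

R ≈ 9.67 mm/hr

Incoming column moisture flux per unit ridge length: F = V × PW = 6.13 × 46.4 = 284.432 mm·m/s.
Spread over the 36 km slope with efficiency ε = 0.34: R = ε·F/W = 0.34 × 284.432 / 36000 m = 2.686e-03 mm/s.
R = 2.686e-03 × 3600 = 9.67 mm/hr.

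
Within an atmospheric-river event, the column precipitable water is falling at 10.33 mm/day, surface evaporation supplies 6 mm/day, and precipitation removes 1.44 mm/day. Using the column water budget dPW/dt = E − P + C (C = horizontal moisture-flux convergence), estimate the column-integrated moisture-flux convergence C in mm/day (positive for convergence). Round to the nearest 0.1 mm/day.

dPW/dt = -10.33 mm/day.
C = dPW/dt − E + P = (-10.33) − 6 + 1.44 = -14.9 mm/day.

C ≈ -14.9 mm/day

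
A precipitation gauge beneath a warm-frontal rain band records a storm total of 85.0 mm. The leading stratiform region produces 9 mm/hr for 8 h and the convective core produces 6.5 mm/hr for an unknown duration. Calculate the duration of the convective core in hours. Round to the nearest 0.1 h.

Known phases: 9 × 8 = 72 mm.
Remaining depth = 85.0 − 72 = 13 mm.
Duration = 13 / 6.5 = 2.0 h.

duration ≈ 2.0 h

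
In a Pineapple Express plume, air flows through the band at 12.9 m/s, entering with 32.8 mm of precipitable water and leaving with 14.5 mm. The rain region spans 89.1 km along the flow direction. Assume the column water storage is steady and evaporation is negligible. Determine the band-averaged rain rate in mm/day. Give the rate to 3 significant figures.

Column moisture flux per unit crosswind length is F = V × PW.
Inflow: F_in = 12.9 × 32.8 = 423.12 mm·m/s
Outflow: F_out = 12.9 × 14.5 = 187.05 mm·m/s
Steady-state rate R = (F_in − F_out)/L = (423.12 − 187.05) / 89100 m = 2.649e-03 mm/s.
R = 2.649e-03 × 3600 × 24 = 229 mm/day.

R ≈ 229 mm/day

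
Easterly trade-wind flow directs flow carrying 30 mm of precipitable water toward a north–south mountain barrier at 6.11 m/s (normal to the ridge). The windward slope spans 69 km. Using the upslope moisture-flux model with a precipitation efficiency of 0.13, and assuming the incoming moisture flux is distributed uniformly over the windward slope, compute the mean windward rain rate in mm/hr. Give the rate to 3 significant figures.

R ≈ 1.24 mm/hr

Incoming column moisture flux per unit ridge length: F = V × PW = 6.11 × 30 = 183.3 mm·m/s.
Spread over the 69 km slope with efficiency ε = 0.13: R = ε·F/W = 0.13 × 183.3 / 69000 m = 3.453e-04 mm/s.
R = 3.453e-04 × 3600 = 1.24 mm/hr.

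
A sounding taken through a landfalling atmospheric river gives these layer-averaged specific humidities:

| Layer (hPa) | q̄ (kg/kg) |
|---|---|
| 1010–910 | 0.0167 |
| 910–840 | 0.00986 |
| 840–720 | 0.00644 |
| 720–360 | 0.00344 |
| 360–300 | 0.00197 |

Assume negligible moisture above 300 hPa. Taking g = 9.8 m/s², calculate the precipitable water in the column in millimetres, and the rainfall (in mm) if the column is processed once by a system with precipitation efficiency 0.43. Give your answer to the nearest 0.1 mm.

PW ≈ 45.8 mm; rainfall ≈ 19.7 mm

Precipitable water is the column-integrated vapour mass per unit area: PW = (1/g) Σ q̄ Δp, with q in kg/kg and Δp in Pa (1 kg/m² of water = 1 mm).
Layer 1010–910 hPa: Δp = 100 hPa = 10000 Pa, q̄ = 0.0167 kg/kg → 0.0167 × 10000 / 9.8 = 17.04 mm
Layer 910–840 hPa: Δp = 70 hPa = 7000 Pa, q̄ = 0.00986 kg/kg → 0.00986 × 7000 / 9.8 = 7.04 mm
Layer 840–720 hPa: Δp = 120 hPa = 12000 Pa, q̄ = 0.00644 kg/kg → 0.00644 × 12000 / 9.8 = 7.89 mm
Layer 720–360 hPa: Δp = 360 hPa = 36000 Pa, q̄ = 0.00344 kg/kg → 0.00344 × 36000 / 9.8 = 12.64 mm
Layer 360–300 hPa: Δp = 60 hPa = 6000 Pa, q̄ = 0.00197 kg/kg → 0.00197 × 6000 / 9.8 = 1.21 mm
PW = 17.04 + 7.04 + 7.89 + 12.64 + 1.21 = 45.82 ≈ 45.8 mm.
Rainfall = ε × PW = 0.43 × 45.8 = 19.7 mm.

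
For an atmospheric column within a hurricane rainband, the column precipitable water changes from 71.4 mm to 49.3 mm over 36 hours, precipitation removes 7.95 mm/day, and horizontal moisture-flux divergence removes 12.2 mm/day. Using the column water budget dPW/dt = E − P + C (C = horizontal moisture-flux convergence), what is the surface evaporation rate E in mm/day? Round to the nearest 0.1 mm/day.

E ≈ 5.4 mm/day

dPW/dt = (49.3 − 71.4) mm / (36/24 day) = -14.733 mm/day.
E = dPW/dt + P − C = (-14.733) + 7.95 − (-12.2) = 5.4 mm/day.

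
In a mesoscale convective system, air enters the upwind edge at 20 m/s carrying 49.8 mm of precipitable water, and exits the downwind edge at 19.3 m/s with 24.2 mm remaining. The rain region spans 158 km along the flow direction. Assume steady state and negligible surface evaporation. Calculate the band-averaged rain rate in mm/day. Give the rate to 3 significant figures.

R ≈ 289 mm/day

Column moisture flux per unit crosswind length is F = V × PW.
Inflow: F_in = 20 × 49.8 = 996 mm·m/s
Outflow: F_out = 19.3 × 24.2 = 467.06 mm·m/s
Steady-state rate R = (F_in − F_out)/L = (996 − 467.06) / 158000 m = 3.348e-03 mm/s.
R = 3.348e-03 × 3600 × 24 = 289 mm/day.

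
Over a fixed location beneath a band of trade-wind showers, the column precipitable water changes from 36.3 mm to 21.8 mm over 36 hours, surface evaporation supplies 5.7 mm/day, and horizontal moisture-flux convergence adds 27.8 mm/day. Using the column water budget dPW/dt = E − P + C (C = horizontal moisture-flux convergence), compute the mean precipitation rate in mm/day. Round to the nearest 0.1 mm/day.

P ≈ 43.2 mm/day

dPW/dt = (21.8 − 36.3) mm / (36/24 day) = -9.667 mm/day.
P = E + C − dPW/dt = 5.7 + (27.8) − (-9.667) = 43.2 mm/day.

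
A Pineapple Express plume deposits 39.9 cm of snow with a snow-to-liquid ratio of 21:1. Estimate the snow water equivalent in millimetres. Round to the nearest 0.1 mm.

SWE ≈ 19.0 mm

SWE = snow depth / ratio = 39.9 cm / 21 = 1.900 cm = 19.0 mm.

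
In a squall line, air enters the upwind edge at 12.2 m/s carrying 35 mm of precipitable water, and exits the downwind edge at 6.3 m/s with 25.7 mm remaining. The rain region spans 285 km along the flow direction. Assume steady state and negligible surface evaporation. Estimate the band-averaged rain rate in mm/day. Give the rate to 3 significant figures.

R ≈ 80.4 mm/day

Column moisture flux per unit crosswind length is F = V × PW.
Inflow: F_in = 12.2 × 35 = 427 mm·m/s
Outflow: F_out = 6.3 × 25.7 = 161.91 mm·m/s
Steady-state rate R = (F_in − F_out)/L = (427 − 161.91) / 285000 m = 9.301e-04 mm/s.
R = 9.301e-04 × 3600 × 24 = 80.4 mm/day.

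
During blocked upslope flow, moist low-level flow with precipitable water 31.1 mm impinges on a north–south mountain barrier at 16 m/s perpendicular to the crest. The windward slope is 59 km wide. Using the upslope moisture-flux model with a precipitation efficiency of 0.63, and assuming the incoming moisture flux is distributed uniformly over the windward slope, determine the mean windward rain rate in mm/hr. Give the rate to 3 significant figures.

Incoming column moisture flux per unit ridge length: F = V × PW = 16 × 31.1 = 497.6 mm·m/s.
Spread over the 59 km slope with efficiency ε = 0.63: R = ε·F/W = 0.63 × 497.6 / 59000 m = 5.313e-03 mm/s.
R = 5.313e-03 × 3600 = 19.1 mm/hr.

R ≈ 19.1 mm/hr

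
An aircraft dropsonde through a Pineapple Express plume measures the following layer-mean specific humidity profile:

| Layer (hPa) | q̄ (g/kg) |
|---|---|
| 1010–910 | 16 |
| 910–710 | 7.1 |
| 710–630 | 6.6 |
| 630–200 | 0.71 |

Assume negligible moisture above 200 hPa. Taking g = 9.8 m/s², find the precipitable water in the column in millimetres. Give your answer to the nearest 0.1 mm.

PW ≈ 39.3 mm

Precipitable water is the column-integrated vapour mass per unit area: PW = (1/g) Σ q̄ Δp, with q in kg/kg and Δp in Pa (1 kg/m² of water = 1 mm).
Layer 1010–910 hPa: Δp = 100 hPa = 10000 Pa, q̄ = 0.016 kg/kg → 0.016 × 10000 / 9.8 = 16.33 mm
Layer 910–710 hPa: Δp = 200 hPa = 20000 Pa, q̄ = 0.0071 kg/kg → 0.0071 × 20000 / 9.8 = 14.49 mm
Layer 710–630 hPa: Δp = 80 hPa = 8000 Pa, q̄ = 0.0066 kg/kg → 0.0066 × 8000 / 9.8 = 5.39 mm
Layer 630–200 hPa: Δp = 430 hPa = 43000 Pa, q̄ = 0.00071 kg/kg → 0.00071 × 43000 / 9.8 = 3.12 mm
PW = 16.33 + 14.49 + 5.39 + 3.12 = 39.33 ≈ 39.3 mm.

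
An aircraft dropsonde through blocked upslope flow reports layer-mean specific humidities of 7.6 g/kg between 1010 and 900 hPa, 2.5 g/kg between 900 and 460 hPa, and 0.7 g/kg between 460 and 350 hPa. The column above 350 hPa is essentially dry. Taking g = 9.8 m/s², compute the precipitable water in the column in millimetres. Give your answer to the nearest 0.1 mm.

PW ≈ 20.5 mm

Precipitable water is the column-integrated vapour mass per unit area: PW = (1/g) Σ q̄ Δp, with q in kg/kg and Δp in Pa (1 kg/m² of water = 1 mm).
Layer 1010–900 hPa: Δp = 110 hPa = 11000 Pa, q̄ = 0.0076 kg/kg → 0.0076 × 11000 / 9.8 = 8.53 mm
Layer 900–460 hPa: Δp = 440 hPa = 44000 Pa, q̄ = 0.0025 kg/kg → 0.0025 × 44000 / 9.8 = 11.22 mm
Layer 460–350 hPa: Δp = 110 hPa = 11000 Pa, q̄ = 0.0007 kg/kg → 0.0007 × 11000 / 9.8 = 0.79 mm
PW = 8.53 + 11.22 + 0.79 = 20.54 ≈ 20.5 mm.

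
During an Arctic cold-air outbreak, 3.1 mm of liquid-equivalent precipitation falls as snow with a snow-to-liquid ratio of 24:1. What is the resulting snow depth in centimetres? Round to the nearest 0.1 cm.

snow depth ≈ 7.4 cm

Snow depth = liquid × ratio = 3.1 mm × 24 = 74.4 mm = 7.4 cm.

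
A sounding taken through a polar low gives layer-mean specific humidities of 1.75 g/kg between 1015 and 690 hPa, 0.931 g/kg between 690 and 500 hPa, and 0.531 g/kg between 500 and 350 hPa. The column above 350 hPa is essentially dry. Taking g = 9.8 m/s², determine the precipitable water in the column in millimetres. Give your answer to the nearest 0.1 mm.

PW ≈ 8.4 mm

Precipitable water is the column-integrated vapour mass per unit area: PW = (1/g) Σ q̄ Δp, with q in kg/kg and Δp in Pa (1 kg/m² of water = 1 mm).
Layer 1015–690 hPa: Δp = 325 hPa = 32500 Pa, q̄ = 0.00175 kg/kg → 0.00175 × 32500 / 9.8 = 5.80 mm
Layer 690–500 hPa: Δp = 190 hPa = 19000 Pa, q̄ = 0.000931 kg/kg → 0.000931 × 19000 / 9.8 = 1.81 mm
Layer 500–350 hPa: Δp = 150 hPa = 15000 Pa, q̄ = 0.000531 kg/kg → 0.000531 × 15000 / 9.8 = 0.81 mm
PW = 5.80 + 1.81 + 0.81 = 8.42 ≈ 8.4 mm.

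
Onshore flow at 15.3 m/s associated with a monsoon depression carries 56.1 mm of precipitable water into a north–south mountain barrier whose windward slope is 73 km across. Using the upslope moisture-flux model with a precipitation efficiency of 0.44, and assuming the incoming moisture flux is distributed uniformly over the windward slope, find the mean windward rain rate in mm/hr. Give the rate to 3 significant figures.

R ≈ 18.6 mm/hr

Incoming column moisture flux per unit ridge length: F = V × PW = 15.3 × 56.1 = 858.33 mm·m/s.
Spread over the 73 km slope with efficiency ε = 0.44: R = ε·F/W = 0.44 × 858.33 / 73000 m = 5.173e-03 mm/s.
R = 5.173e-03 × 3600 = 18.6 mm/hr.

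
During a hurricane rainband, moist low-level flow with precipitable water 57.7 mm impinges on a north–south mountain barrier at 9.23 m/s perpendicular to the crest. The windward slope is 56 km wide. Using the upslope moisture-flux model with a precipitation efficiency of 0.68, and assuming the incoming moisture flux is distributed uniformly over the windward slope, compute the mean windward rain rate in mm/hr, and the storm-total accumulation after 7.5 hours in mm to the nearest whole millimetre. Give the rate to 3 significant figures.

R ≈ 23.3 mm/hr; total ≈ 175 mm

Incoming column moisture flux per unit ridge length: F = V × PW = 9.23 × 57.7 = 532.571 mm·m/s.
Spread over the 56 km slope with efficiency ε = 0.68: R = ε·F/W = 0.68 × 532.571 / 56000 m = 6.467e-03 mm/s.
R = 6.467e-03 × 3600 = 23.3 mm/hr.
Over 7.5 h: total = 23.3 × 7.5 = 174.75 ≈ 175 mm.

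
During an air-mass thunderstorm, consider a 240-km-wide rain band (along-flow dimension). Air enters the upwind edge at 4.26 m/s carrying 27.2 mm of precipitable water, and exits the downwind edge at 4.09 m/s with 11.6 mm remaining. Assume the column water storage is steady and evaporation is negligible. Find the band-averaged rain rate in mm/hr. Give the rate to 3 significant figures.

R ≈ 1.03 mm/hr

Column moisture flux per unit crosswind length is F = V × PW.
Inflow: F_in = 4.26 × 27.2 = 115.872 mm·m/s
Outflow: F_out = 4.09 × 11.6 = 47.444 mm·m/s
Steady-state rate R = (F_in − F_out)/L = (115.872 − 47.444) / 240000 m = 2.851e-04 mm/s.
R = 2.851e-04 × 3600 = 1.03 mm/hr.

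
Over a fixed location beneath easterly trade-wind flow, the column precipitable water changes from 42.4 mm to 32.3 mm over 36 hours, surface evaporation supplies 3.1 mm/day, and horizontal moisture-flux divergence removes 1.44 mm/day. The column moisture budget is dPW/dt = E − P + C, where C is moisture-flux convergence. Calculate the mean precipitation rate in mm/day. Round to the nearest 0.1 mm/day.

P ≈ 8.4 mm/day

dPW/dt = (32.3 − 42.4) mm / (36/24 day) = -6.733 mm/day.
P = E + C − dPW/dt = 3.1 + (-1.44) − (-6.733) = 8.4 mm/day.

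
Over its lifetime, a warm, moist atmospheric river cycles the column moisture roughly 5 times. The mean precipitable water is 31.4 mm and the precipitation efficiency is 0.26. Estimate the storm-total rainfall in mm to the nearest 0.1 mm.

rainfall ≈ 40.8 mm

Each cycle deposits ε × PW = 0.26 × 31.4 = 8.164 mm.
Over 5 cycles: 5 × 8.164 = 40.8 mm.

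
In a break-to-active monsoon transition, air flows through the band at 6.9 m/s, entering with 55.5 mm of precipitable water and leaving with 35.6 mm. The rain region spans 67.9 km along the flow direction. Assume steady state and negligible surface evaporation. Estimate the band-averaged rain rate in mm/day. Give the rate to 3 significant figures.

Column moisture flux per unit crosswind length is F = V × PW.
Inflow: F_in = 6.9 × 55.5 = 382.95 mm·m/s
Outflow: F_out = 6.9 × 35.6 = 245.64 mm·m/s
Steady-state rate R = (F_in − F_out)/L = (382.95 − 245.64) / 67900 m = 2.022e-03 mm/s.
R = 2.022e-03 × 3600 × 24 = 175 mm/day.

R ≈ 175 mm/day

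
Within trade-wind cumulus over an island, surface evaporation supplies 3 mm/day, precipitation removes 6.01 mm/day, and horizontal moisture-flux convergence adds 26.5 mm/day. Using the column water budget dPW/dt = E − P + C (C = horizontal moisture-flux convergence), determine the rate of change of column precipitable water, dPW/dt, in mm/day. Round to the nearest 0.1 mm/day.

dPW/dt ≈ 23.5 mm/day

dPW/dt = E − P + C = 3 − 6.01 + (26.5) = 23.5 mm/day.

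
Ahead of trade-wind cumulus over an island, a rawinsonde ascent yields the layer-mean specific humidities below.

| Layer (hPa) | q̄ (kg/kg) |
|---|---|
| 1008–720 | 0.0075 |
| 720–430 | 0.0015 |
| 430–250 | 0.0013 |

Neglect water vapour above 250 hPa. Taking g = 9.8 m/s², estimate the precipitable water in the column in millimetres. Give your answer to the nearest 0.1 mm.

Precipitable water is the column-integrated vapour mass per unit area: PW = (1/g) Σ q̄ Δp, with q in kg/kg and Δp in Pa (1 kg/m² of water = 1 mm).
Layer 1008–720 hPa: Δp = 288 hPa = 28800 Pa, q̄ = 0.0075 kg/kg → 0.0075 × 28800 / 9.8 = 22.04 mm
Layer 720–430 hPa: Δp = 290 hPa = 29000 Pa, q̄ = 0.0015 kg/kg → 0.0015 × 29000 / 9.8 = 4.44 mm
Layer 430–250 hPa: Δp = 180 hPa = 18000 Pa, q̄ = 0.0013 kg/kg → 0.0013 × 18000 / 9.8 = 2.39 mm
PW = 22.04 + 4.44 + 2.39 = 28.87 ≈ 28.9 mm.

PW ≈ 28.9 mm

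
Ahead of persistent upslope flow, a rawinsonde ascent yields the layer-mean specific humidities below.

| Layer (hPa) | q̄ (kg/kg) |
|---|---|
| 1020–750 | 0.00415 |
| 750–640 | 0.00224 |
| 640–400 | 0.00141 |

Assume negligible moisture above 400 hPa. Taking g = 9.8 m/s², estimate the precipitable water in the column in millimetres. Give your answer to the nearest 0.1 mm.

PW ≈ 17.4 mm

Precipitable water is the column-integrated vapour mass per unit area: PW = (1/g) Σ q̄ Δp, with q in kg/kg and Δp in Pa (1 kg/m² of water = 1 mm).
Layer 1020–750 hPa: Δp = 270 hPa = 27000 Pa, q̄ = 0.00415 kg/kg → 0.00415 × 27000 / 9.8 = 11.43 mm
Layer 750–640 hPa: Δp = 110 hPa = 11000 Pa, q̄ = 0.00224 kg/kg → 0.00224 × 11000 / 9.8 = 2.51 mm
Layer 640–400 hPa: Δp = 240 hPa = 24000 Pa, q̄ = 0.00141 kg/kg → 0.00141 × 24000 / 9.8 = 3.45 mm
PW = 11.43 + 2.51 + 3.45 = 17.39 ≈ 17.4 mm.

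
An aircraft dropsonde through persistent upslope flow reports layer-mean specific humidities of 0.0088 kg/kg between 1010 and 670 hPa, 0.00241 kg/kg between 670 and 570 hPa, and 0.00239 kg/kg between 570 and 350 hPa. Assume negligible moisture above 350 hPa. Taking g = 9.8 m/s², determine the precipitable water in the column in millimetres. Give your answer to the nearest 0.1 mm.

PW ≈ 38.4 mm

Precipitable water is the column-integrated vapour mass per unit area: PW = (1/g) Σ q̄ Δp, with q in kg/kg and Δp in Pa (1 kg/m² of water = 1 mm).
Layer 1010–670 hPa: Δp = 340 hPa = 34000 Pa, q̄ = 0.0088 kg/kg → 0.0088 × 34000 / 9.8 = 30.53 mm
Layer 670–570 hPa: Δp = 100 hPa = 10000 Pa, q̄ = 0.00241 kg/kg → 0.00241 × 10000 / 9.8 = 2.46 mm
Layer 570–350 hPa: Δp = 220 hPa = 22000 Pa, q̄ = 0.00239 kg/kg → 0.00239 × 22000 / 9.8 = 5.37 mm
PW = 30.53 + 2.46 + 5.37 = 38.36 ≈ 38.4 mm.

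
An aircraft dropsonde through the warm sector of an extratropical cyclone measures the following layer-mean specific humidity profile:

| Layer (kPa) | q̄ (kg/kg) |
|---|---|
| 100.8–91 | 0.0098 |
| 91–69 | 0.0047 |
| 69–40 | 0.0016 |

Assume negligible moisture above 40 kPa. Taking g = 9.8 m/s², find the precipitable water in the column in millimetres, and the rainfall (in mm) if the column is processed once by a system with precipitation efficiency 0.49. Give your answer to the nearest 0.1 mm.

PW ≈ 25.1 mm; rainfall ≈ 12.3 mm

Precipitable water is the column-integrated vapour mass per unit area: PW = (1/g) Σ q̄ Δp, with q in kg/kg and Δp in Pa (1 kg/m² of water = 1 mm).
Layer 100.8–91 kPa: Δp = 98 hPa = 9800 Pa, q̄ = 0.0098 kg/kg → 0.0098 × 9800 / 9.8 = 9.80 mm
Layer 91–69 kPa: Δp = 220 hPa = 22000 Pa, q̄ = 0.0047 kg/kg → 0.0047 × 22000 / 9.8 = 10.55 mm
Layer 69–40 kPa: Δp = 290 hPa = 29000 Pa, q̄ = 0.0016 kg/kg → 0.0016 × 29000 / 9.8 = 4.73 mm
PW = 9.80 + 10.55 + 4.73 = 25.08 ≈ 25.1 mm.
Rainfall = ε × PW = 0.49 × 25.1 = 12.3 mm.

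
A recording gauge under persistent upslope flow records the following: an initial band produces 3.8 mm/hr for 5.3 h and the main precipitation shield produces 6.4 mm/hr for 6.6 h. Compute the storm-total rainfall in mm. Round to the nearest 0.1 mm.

total ≈ 62.4 mm

Total = Σ Rᵢ Δtᵢ = 3.8 × 5.3 + 6.4 × 6.6
      = 20.14 + 42.24 = 62.4 mm.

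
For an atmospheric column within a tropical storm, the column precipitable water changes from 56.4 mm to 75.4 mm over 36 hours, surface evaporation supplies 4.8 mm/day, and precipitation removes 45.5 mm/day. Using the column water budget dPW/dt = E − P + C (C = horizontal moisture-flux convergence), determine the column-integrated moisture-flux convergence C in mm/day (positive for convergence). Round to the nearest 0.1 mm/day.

C ≈ 53.4 mm/day

dPW/dt = (75.4 − 56.4) mm / (36/24 day) = +12.667 mm/day.
C = dPW/dt − E + P = (+12.667) − 4.8 + 45.5 = 53.4 mm/day.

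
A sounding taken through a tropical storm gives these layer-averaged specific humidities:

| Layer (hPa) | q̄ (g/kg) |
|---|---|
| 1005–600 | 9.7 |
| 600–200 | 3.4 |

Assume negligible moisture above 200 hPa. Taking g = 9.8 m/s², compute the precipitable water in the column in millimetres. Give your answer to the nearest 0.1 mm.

Precipitable water is the column-integrated vapour mass per unit area: PW = (1/g) Σ q̄ Δp, with q in kg/kg and Δp in Pa (1 kg/m² of water = 1 mm).
Layer 1005–600 hPa: Δp = 405 hPa = 40500 Pa, q̄ = 0.0097 kg/kg → 0.0097 × 40500 / 9.8 = 40.09 mm
Layer 600–200 hPa: Δp = 400 hPa = 40000 Pa, q̄ = 0.0034 kg/kg → 0.0034 × 40000 / 9.8 = 13.88 mm
PW = 40.09 + 13.88 = 53.97 ≈ 54.0 mm.

PW ≈ 54.0 mm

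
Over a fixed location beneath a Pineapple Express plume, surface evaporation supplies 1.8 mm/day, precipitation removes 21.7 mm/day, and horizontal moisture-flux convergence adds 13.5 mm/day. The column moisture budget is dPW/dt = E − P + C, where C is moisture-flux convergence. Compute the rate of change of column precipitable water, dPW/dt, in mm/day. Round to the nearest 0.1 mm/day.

dPW/dt ≈ -6.4 mm/day

dPW/dt = E − P + C = 1.8 − 21.7 + (13.5) = -6.4 mm/day.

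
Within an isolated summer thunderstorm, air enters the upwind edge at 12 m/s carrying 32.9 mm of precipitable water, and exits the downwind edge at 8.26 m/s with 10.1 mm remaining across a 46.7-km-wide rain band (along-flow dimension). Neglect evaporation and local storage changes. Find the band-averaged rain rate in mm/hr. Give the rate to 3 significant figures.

Column moisture flux per unit crosswind length is F = V × PW.
Inflow: F_in = 12 × 32.9 = 394.8 mm·m/s
Outflow: F_out = 8.26 × 10.1 = 83.426 mm·m/s
Steady-state rate R = (F_in − F_out)/L = (394.8 − 83.426) / 46700 m = 6.668e-03 mm/s.
R = 6.668e-03 × 3600 = 24.0 mm/hr.

R ≈ 24.0 mm/hr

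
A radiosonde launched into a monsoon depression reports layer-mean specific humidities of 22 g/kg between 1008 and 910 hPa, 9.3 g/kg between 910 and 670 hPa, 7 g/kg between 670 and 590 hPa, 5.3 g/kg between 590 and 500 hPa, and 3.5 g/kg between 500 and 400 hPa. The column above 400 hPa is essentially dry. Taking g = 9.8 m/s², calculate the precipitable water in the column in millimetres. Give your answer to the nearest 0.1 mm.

Precipitable water is the column-integrated vapour mass per unit area: PW = (1/g) Σ q̄ Δp, with q in kg/kg and Δp in Pa (1 kg/m² of water = 1 mm).
Layer 1008–910 hPa: Δp = 98 hPa = 9800 Pa, q̄ = 0.022 kg/kg → 0.022 × 9800 / 9.8 = 22.00 mm
Layer 910–670 hPa: Δp = 240 hPa = 24000 Pa, q̄ = 0.0093 kg/kg → 0.0093 × 24000 / 9.8 = 22.78 mm
Layer 670–590 hPa: Δp = 80 hPa = 8000 Pa, q̄ = 0.007 kg/kg → 0.007 × 8000 / 9.8 = 5.71 mm
Layer 590–500 hPa: Δp = 90 hPa = 9000 Pa, q̄ = 0.0053 kg/kg → 0.0053 × 9000 / 9.8 = 4.87 mm
Layer 500–400 hPa: Δp = 100 hPa = 10000 Pa, q̄ = 0.0035 kg/kg → 0.0035 × 10000 / 9.8 = 3.57 mm
PW = 22.00 + 22.78 + 5.71 + 4.87 + 3.57 = 58.93 ≈ 58.9 mm.

PW ≈ 58.9 mm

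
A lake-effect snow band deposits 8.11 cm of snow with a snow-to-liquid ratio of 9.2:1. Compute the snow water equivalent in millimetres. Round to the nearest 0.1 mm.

SWE = snow depth / ratio = 8.11 cm / 9.2 = 0.882 cm = 8.8 mm.

SWE ≈ 8.8 mm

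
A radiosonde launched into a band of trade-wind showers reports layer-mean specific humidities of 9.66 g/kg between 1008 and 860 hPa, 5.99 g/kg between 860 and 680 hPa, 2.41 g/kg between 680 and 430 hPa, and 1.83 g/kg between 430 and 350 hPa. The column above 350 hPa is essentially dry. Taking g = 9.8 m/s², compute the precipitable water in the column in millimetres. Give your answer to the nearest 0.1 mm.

Precipitable water is the column-integrated vapour mass per unit area: PW = (1/g) Σ q̄ Δp, with q in kg/kg and Δp in Pa (1 kg/m² of water = 1 mm).
Layer 1008–860 hPa: Δp = 148 hPa = 14800 Pa, q̄ = 0.00966 kg/kg → 0.00966 × 14800 / 9.8 = 14.59 mm
Layer 860–680 hPa: Δp = 180 hPa = 18000 Pa, q̄ = 0.00599 kg/kg → 0.00599 × 18000 / 9.8 = 11.00 mm
Layer 680–430 hPa: Δp = 250 hPa = 25000 Pa, q̄ = 0.00241 kg/kg → 0.00241 × 25000 / 9.8 = 6.15 mm
Layer 430–350 hPa: Δp = 80 hPa = 8000 Pa, q̄ = 0.00183 kg/kg → 0.00183 × 8000 / 9.8 = 1.49 mm
PW = 14.59 + 11.00 + 6.15 + 1.49 = 33.23 ≈ 33.2 mm.

PW ≈ 33.2 mm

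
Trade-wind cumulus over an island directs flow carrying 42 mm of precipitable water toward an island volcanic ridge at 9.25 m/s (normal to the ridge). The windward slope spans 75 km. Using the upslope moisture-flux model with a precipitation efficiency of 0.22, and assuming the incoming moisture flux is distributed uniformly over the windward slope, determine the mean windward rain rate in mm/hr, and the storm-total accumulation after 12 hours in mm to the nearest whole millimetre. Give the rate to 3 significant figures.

Incoming column moisture flux per unit ridge length: F = V × PW = 9.25 × 42 = 388.5 mm·m/s.
Spread over the 75 km slope with efficiency ε = 0.22: R = ε·F/W = 0.22 × 388.5 / 75000 m = 1.140e-03 mm/s.
R = 1.140e-03 × 3600 = 4.10 mm/hr.
Over 12 h: total = 4.10 × 12 = 49.2 ≈ 49 mm.

R ≈ 4.10 mm/hr; total ≈ 49 mm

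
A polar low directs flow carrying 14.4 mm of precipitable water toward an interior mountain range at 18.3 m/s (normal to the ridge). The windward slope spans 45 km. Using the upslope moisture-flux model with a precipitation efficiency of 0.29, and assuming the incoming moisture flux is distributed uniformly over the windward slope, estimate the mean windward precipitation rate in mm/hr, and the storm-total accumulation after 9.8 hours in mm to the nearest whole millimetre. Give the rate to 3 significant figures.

R ≈ 6.11 mm/hr; total ≈ 60 mm

Incoming column moisture flux per unit ridge length: F = V × PW = 18.3 × 14.4 = 263.52 mm·m/s.
Spread over the 45 km slope with efficiency ε = 0.29: R = ε·F/W = 0.29 × 263.52 / 45000 m = 1.698e-03 mm/s.
R = 1.698e-03 × 3600 = 6.11 mm/hr.
Over 9.8 h: total = 6.11 × 9.8 = 59.878 ≈ 60 mm.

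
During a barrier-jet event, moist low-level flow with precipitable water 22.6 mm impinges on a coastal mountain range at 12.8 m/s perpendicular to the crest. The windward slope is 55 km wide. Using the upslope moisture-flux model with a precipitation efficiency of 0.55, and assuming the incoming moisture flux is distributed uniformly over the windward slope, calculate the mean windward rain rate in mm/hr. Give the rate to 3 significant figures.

Incoming column moisture flux per unit ridge length: F = V × PW = 12.8 × 22.6 = 289.28 mm·m/s.
Spread over the 55 km slope with efficiency ε = 0.55: R = ε·F/W = 0.55 × 289.28 / 55000 m = 2.893e-03 mm/s.
R = 2.893e-03 × 3600 = 10.4 mm/hr.

R ≈ 10.4 mm/hr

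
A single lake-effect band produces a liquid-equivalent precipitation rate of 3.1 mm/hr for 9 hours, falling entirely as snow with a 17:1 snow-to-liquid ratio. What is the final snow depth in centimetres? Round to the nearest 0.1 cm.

snow depth ≈ 47.4 cm

Liquid-equivalent depth = 3.1 × 9 = 27.9 mm.
Snow depth = 27.9 mm × 17 = 474.3 mm = 47.4 cm.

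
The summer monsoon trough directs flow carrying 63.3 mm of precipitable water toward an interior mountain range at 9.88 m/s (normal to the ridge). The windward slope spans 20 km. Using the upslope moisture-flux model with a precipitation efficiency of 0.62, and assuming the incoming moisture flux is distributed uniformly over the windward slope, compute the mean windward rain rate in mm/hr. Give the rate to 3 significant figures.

R ≈ 69.8 mm/hr

Incoming column moisture flux per unit ridge length: F = V × PW = 9.88 × 63.3 = 625.404 mm·m/s.
Spread over the 20 km slope with efficiency ε = 0.62: R = ε·F/W = 0.62 × 625.404 / 20000 m = 1.939e-02 mm/s.
R = 1.939e-02 × 3600 = 69.8 mm/hr.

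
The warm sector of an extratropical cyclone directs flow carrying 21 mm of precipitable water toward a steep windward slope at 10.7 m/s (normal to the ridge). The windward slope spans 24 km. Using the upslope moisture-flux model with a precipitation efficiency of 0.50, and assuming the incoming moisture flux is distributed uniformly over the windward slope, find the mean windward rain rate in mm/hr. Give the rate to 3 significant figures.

R ≈ 16.9 mm/hr

Incoming column moisture flux per unit ridge length: F = V × PW = 10.7 × 21 = 224.7 mm·m/s.
Spread over the 24 km slope with efficiency ε = 0.50: R = ε·F/W = 0.50 × 224.7 / 24000 m = 4.681e-03 mm/s.
R = 4.681e-03 × 3600 = 16.9 mm/hr.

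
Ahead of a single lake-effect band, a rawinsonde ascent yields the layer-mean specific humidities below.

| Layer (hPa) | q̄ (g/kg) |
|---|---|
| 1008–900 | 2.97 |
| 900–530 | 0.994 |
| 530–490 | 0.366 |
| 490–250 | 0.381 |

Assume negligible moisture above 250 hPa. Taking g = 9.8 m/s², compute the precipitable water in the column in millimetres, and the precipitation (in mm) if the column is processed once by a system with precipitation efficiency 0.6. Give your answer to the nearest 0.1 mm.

Precipitable water is the column-integrated vapour mass per unit area: PW = (1/g) Σ q̄ Δp, with q in kg/kg and Δp in Pa (1 kg/m² of water = 1 mm).
Layer 1008–900 hPa: Δp = 108 hPa = 10800 Pa, q̄ = 0.00297 kg/kg → 0.00297 × 10800 / 9.8 = 3.27 mm
Layer 900–530 hPa: Δp = 370 hPa = 37000 Pa, q̄ = 0.000994 kg/kg → 0.000994 × 37000 / 9.8 = 3.75 mm
Layer 530–490 hPa: Δp = 40 hPa = 4000 Pa, q̄ = 0.000366 kg/kg → 0.000366 × 4000 / 9.8 = 0.15 mm
Layer 490–250 hPa: Δp = 240 hPa = 24000 Pa, q̄ = 0.000381 kg/kg → 0.000381 × 24000 / 9.8 = 0.93 mm
PW = 3.27 + 3.75 + 0.15 + 0.93 = 8.10 ≈ 8.1 mm.
Precipitation = ε × PW = 0.6 × 8.1 = 4.9 mm.

PW ≈ 8.1 mm; precipitation ≈ 4.9 mm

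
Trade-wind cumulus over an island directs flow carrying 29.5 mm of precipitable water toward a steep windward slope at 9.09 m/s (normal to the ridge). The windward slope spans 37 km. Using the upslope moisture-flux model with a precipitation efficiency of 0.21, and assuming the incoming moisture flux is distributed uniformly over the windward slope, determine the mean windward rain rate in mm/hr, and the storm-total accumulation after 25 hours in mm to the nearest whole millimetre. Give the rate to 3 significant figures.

R ≈ 5.48 mm/hr; total ≈ 137 mm

Incoming column moisture flux per unit ridge length: F = V × PW = 9.09 × 29.5 = 268.155 mm·m/s.
Spread over the 37 km slope with efficiency ε = 0.21: R = ε·F/W = 0.21 × 268.155 / 37000 m = 1.522e-03 mm/s.
R = 1.522e-03 × 3600 = 5.48 mm/hr.
Over 25 h: total = 5.48 × 25 = 137 mm.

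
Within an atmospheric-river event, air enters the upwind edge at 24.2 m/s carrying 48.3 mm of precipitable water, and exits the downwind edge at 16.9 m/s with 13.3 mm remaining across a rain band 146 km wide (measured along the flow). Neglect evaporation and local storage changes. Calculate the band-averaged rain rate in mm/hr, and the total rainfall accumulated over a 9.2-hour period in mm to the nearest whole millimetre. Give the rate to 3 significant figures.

Column moisture flux per unit crosswind length is F = V × PW.
Inflow: F_in = 24.2 × 48.3 = 1168.86 mm·m/s
Outflow: F_out = 16.9 × 13.3 = 224.77 mm·m/s
Steady-state rate R = (F_in − F_out)/L = (1168.86 − 224.77) / 146000 m = 6.466e-03 mm/s.
R = 6.466e-03 × 3600 = 23.3 mm/hr.
Over 9.2 h: total = 23.3 × 9.2 = 214.36 ≈ 214 mm.

R ≈ 23.3 mm/hr; total ≈ 214 mm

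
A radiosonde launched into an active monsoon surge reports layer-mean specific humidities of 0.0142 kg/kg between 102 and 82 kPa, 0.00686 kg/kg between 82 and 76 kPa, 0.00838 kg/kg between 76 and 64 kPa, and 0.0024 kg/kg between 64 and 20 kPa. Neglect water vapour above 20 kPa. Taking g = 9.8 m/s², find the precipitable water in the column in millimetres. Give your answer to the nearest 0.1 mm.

Precipitable water is the column-integrated vapour mass per unit area: PW = (1/g) Σ q̄ Δp, with q in kg/kg and Δp in Pa (1 kg/m² of water = 1 mm).
Layer 102–82 kPa: Δp = 200 hPa = 20000 Pa, q̄ = 0.0142 kg/kg → 0.0142 × 20000 / 9.8 = 28.98 mm
Layer 82–76 kPa: Δp = 60 hPa = 6000 Pa, q̄ = 0.00686 kg/kg → 0.00686 × 6000 / 9.8 = 4.20 mm
Layer 76–64 kPa: Δp = 120 hPa = 12000 Pa, q̄ = 0.00838 kg/kg → 0.00838 × 12000 / 9.8 = 10.26 mm
Layer 64–20 kPa: Δp = 440 hPa = 44000 Pa, q̄ = 0.0024 kg/kg → 0.0024 × 44000 / 9.8 = 10.78 mm
PW = 28.98 + 4.20 + 10.26 + 10.78 = 54.22 ≈ 54.2 mm.

PW ≈ 54.2 mm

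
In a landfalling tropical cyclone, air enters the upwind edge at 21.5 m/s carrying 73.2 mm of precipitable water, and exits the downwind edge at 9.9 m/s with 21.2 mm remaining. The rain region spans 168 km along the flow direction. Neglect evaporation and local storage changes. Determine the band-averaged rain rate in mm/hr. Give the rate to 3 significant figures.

Column moisture flux per unit crosswind length is F = V × PW.
Inflow: F_in = 21.5 × 73.2 = 1573.8 mm·m/s
Outflow: F_out = 9.9 × 21.2 = 209.88 mm·m/s
Steady-state rate R = (F_in − F_out)/L = (1573.8 − 209.88) / 168000 m = 8.119e-03 mm/s.
R = 8.119e-03 × 3600 = 29.2 mm/hr.

R ≈ 29.2 mm/hr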